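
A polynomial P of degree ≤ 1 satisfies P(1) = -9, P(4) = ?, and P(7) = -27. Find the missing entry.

On equispaced nodes a degree-1 polynomial has vanishing second forward difference, so
  P(1) - 2·P(4) + P(7) = 0.
Substituting the known values and solving for P(4):
  -2·P(4) = 36
  P(4) = -18.

-18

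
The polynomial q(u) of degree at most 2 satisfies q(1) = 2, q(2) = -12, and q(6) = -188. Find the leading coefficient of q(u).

-6

Write q(u) = au^2 + bu + c. Substituting each data point gives a linear system:
  a + b + c = 2
  4a + 2b + c = -12
  36a + 6b + c = -188
Solving the system yields a = -6, b = 4, c = 4.
So q(u) = -6u^2 + 4u + 4.
The leading coefficient is -6.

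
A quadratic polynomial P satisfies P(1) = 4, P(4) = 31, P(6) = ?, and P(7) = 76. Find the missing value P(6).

The 3 known points determine the degree-2 polynomial uniquely.
Write P(t) = at^2 + bt + c. Substituting each data point gives a linear system:
  a + b + c = 4
  16a + 4b + c = 31
  49a + 7b + c = 76
Solving the system yields a = 1, b = 4, c = -1.
So P(t) = t^2 + 4t - 1.
Then P(6) = 59.

59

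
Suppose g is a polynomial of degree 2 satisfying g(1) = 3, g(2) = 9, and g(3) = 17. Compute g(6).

Using the Lagrange interpolation formula with nodes 1, 2, 3:
  L_0(u) = (u - 2)(u - 3) / 2
  L_1(u) = (u - 1)(u - 3) / -1
  L_2(u) = (u - 1)(u - 2) / 2
Then g(u) = 3·L_0(u) + 9·L_1(u) + 17·L_2(u).
Expanding and collecting terms gives g(u) = u^2 + 3u - 1.
Evaluating at u = 6: g(6) = 53.

53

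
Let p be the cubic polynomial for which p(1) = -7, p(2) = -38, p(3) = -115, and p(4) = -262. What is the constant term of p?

Write p(n) = an^3 + bn^2 + cn + d. Substituting each data point gives a linear system:
  a + b + c + d = -7
  8a + 4b + 2c + d = -38
  27a + 9b + 3c + d = -115
  64a + 16b + 4c + d = -262
Solving the system yields a = -4, b = 1, c = -6, d = 2.
So p(n) = -4n^3 + n^2 - 6n + 2.
The constant term is 2.

2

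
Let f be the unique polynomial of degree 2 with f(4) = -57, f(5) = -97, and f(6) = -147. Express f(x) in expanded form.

Write f(x) = ax^2 + bx + c. Substituting each data point gives a linear system:
  16a + 4b + c = -57
  25a + 5b + c = -97
  36a + 6b + c = -147
Solving the system yields a = -5, b = 5, c = 3.
So f(x) = -5x² + 5x + 3.
Check: f(4) = -57. ✓

f(x) = -5x^2 + 5x + 3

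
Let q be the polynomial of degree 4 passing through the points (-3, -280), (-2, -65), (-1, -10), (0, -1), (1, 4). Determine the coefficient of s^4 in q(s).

-3

Write q(s) = as^4 + bs^3 + cs^2 + ds + e. Substituting each data point gives a linear system:
  81a - 27b + 9c - 3d + e = -280
  16a - 8b + 4c - 2d + e = -65
  a - b + c - d + e = -10
  e = -1
  a + b + c + d + e = 4
Solving the system yields a = -3, b = 1, c = 1, d = 6, e = -1.
So q(s) = -3s^4 + s^3 + s^2 + 6s - 1.
The leading coefficient is -3.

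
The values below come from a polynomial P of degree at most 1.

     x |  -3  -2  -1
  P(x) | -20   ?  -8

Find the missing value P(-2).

-14

On equispaced nodes a degree-1 polynomial has vanishing second forward difference, so
  P(-3) - 2·P(-2) + P(-1) = 0.
Substituting the known values and solving for P(-2):
  -2·P(-2) = 28
  P(-2) = -14.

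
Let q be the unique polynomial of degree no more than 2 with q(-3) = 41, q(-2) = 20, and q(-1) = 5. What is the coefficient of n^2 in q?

Write q(n) = an^2 + bn + c. Substituting each data point gives a linear system:
  9a - 3b + c = 41
  4a - 2b + c = 20
  a - b + c = 5
Solving the system yields a = 3, b = -6, c = -4.
So q(n) = 3n² - 6n - 4.
The leading coefficient is 3.

3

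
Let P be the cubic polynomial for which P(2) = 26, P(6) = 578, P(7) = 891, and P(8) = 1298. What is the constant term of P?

2

Write P(x) = ax^3 + bx^2 + cx + d. Substituting each data point gives a linear system:
  8a + 4b + 2c + d = 26
  216a + 36b + 6c + d = 578
  343a + 49b + 7c + d = 891
  512a + 64b + 8c + d = 1298
Solving the system yields a = 2, b = 5, c = -6, d = 2.
So P(x) = 2x^3 + 5x^2 - 6x + 2.
The constant term is 2.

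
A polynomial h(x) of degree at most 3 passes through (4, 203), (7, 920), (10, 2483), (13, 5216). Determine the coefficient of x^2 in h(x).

Write h(x) = ax^3 + bx^2 + cx + d. Substituting each data point gives a linear system:
  64a + 16b + 4c + d = 203
  343a + 49b + 7c + d = 920
  1000a + 100b + 10c + d = 2483
  2197a + 169b + 13c + d = 5216
Solving the system yields a = 2, b = 5, c = -2, d = 3.
So h(x) = 2x³ + 5x² - 2x + 3.
The coefficient of x^2 is 5.

5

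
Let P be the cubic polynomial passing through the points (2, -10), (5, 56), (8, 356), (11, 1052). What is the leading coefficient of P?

Write P(n) = an^3 + bn^2 + cn + d. Substituting each data point gives a linear system:
  8a + 4b + 2c + d = -10
  125a + 25b + 5c + d = 56
  512a + 64b + 8c + d = 356
  1331a + 121b + 11c + d = 1052
Solving the system yields a = 1, b = -2, c = -3, d = -4.
So P(n) = n^3 - 2n^2 - 3n - 4.
The leading coefficient is 1.

1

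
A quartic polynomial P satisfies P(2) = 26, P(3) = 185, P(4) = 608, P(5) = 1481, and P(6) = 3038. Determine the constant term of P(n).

-4

Write P(n) = an^4 + bn^3 + cn^2 + dn + e. Substituting each data point gives a linear system:
  16a + 8b + 4c + 2d + e = 26
  81a + 27b + 9c + 3d + e = 185
  256a + 64b + 16c + 4d + e = 608
  625a + 125b + 25c + 5d + e = 1481
  1296a + 216b + 36c + 6d + e = 3038
Solving the system yields a = 2, b = 3, c = -5, d = -3, e = -4.
So P(n) = 2n^4 + 3n^3 - 5n^2 - 3n - 4.
The constant term is -4.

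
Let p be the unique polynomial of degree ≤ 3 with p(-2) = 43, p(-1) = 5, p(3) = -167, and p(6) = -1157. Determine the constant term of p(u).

Write p(u) = au^3 + bu^2 + cu + d. Substituting each data point gives a linear system:
  -8a + 4b - 2c + d = 43
  -a + b - c + d = 5
  27a + 9b + 3c + d = -167
  216a + 36b + 6c + d = -1157
Solving the system yields a = -5, b = -1, c = -6, d = -5.
So p(u) = -5u^3 - u^2 - 6u - 5.
The constant term is -5.

-5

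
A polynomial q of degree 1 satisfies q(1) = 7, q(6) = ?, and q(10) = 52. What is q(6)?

32

The 2 known points determine the degree-1 polynomial uniquely.
Write q(t) = at + b. Substituting each data point gives a linear system:
  a + b = 7
  10a + b = 52
Solving the system yields a = 5, b = 2.
So q(t) = 5t + 2.
Then q(6) = 32.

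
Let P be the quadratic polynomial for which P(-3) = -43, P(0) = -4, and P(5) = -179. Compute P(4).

-120

Write P(t) = at^2 + bt + c. Substituting each data point gives a linear system:
  9a - 3b + c = -43
  c = -4
  25a + 5b + c = -179
Solving the system yields a = -6, b = -5, c = -4.
So P(t) = -6t^2 - 5t - 4.
Then P(4) = -120.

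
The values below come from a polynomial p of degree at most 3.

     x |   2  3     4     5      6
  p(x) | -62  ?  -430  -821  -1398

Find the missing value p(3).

On equispaced nodes a degree-3 polynomial has vanishing fourth forward difference, so
  p(2) - 4·p(3) + 6·p(4) - 4·p(5) + p(6) = 0.
Substituting the known values and solving for p(3):
  -4·p(3) = 756
  p(3) = -189.

-189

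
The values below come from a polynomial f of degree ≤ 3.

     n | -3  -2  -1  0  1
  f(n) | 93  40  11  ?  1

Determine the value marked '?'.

On equispaced nodes a degree-3 polynomial has vanishing fourth forward difference, so
  f(-3) - 4·f(-2) + 6·f(-1) - 4·f(0) + f(1) = 0.
Substituting the known values and solving for f(0):
  -4·f(0) = 0
  f(0) = 0.

0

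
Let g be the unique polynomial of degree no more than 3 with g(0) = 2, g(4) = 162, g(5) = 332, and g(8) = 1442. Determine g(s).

g(s) = 3s^3 - s^2 - 4s + 2

Using the Lagrange interpolation formula with nodes 0, 4, 5, 8:
  L_0(s) = (s - 4)(s - 5)(s - 8) / -160
  L_1(s) = s(s - 5)(s - 8) / 16
  L_2(s) = s(s - 4)(s - 8) / -15
  L_3(s) = s(s - 4)(s - 5) / 96
Then g(s) = 2·L_0(s) + 162·L_1(s) + 332·L_2(s) + 1442·L_3(s).
Expanding and collecting terms gives g(s) = 3s^3 - s^2 - 4s + 2.
Check: g(4) = 162. ✓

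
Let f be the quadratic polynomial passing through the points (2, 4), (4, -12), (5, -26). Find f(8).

Write f(s) = as^2 + bs + c. Substituting each data point gives a linear system:
  4a + 2b + c = 4
  16a + 4b + c = -12
  25a + 5b + c = -26
Solving the system yields a = -2, b = 4, c = 4.
So f(s) = -2s^2 + 4s + 4.
Then f(8) = -92.

-92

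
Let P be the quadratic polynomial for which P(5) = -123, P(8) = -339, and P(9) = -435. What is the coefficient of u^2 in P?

Write P(u) = au^2 + bu + c. Substituting each data point gives a linear system:
  25a + 5b + c = -123
  64a + 8b + c = -339
  81a + 9b + c = -435
Solving the system yields a = -6, b = 6, c = -3.
So P(u) = -6u^2 + 6u - 3.
The leading coefficient is -6.

-6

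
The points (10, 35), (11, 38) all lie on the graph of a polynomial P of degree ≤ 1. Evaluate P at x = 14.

47

Write P(x) = ax + b. Substituting each data point gives a linear system:
  10a + b = 35
  11a + b = 38
Solving the system yields a = 3, b = 5.
So P(x) = 3x + 5.
Then P(14) = 47.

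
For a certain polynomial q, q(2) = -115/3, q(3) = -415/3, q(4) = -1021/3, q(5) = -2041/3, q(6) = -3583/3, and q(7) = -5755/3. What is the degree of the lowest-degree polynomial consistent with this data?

3

Forward differences of the values at n = 2, 3, 4, 5, 6, 7:
  q  : -115/3  -415/3  -1021/3  -2041/3  -3583/3  -5755/3
  Δ  : -100  -202  -340  -514  -724
  Δ^2: -102  -138  -174  -210
  Δ^3: -36  -36  -36
  Δ^4: 0  0
  Δ^5: 0
The third differences are constant (-36) and nonzero, while all higher differences vanish, so the minimal degree is 3.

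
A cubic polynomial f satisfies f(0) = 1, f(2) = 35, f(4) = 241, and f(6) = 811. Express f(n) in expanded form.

Write f(n) = an^3 + bn^2 + cn + d. Substituting each data point gives a linear system:
  d = 1
  8a + 4b + 2c + d = 35
  64a + 16b + 4c + d = 241
  216a + 36b + 6c + d = 811
Solving the system yields a = 4, b = -5/2, c = 6, d = 1.
So f(n) = 4n^3 - (5/2)n^2 + 6n + 1.
Check: f(4) = 241. ✓

f(n) = 4n^3 - (5/2)n^2 + 6n + 1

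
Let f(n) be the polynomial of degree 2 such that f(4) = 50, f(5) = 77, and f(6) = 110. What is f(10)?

Write f(n) = an^2 + bn + c. Substituting each data point gives a linear system:
  16a + 4b + c = 50
  25a + 5b + c = 77
  36a + 6b + c = 110
Solving the system yields a = 3, b = 0, c = 2.
So f(n) = 3n² + 2.
Then f(10) = 302.

302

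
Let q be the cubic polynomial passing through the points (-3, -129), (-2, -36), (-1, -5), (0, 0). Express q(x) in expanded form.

Using the Lagrange interpolation formula with nodes -3, -2, -1, 0:
  L_0(x) = (x + 2)(x + 1)x / -6
  L_1(x) = (x + 3)(x + 1)x / 2
  L_2(x) = (x + 3)(x + 2)x / -2
  L_3(x) = (x + 3)(x + 2)(x + 1) / 6
Then q(x) = -129·L_0(x) - 36·L_1(x) - 5·L_2(x) + 0·L_3(x).
Expanding and collecting terms gives q(x) = 6x³ + 5x² + 4x.
Check: q(-2) = -36. ✓

q(x) = 6x^3 + 5x^2 + 4x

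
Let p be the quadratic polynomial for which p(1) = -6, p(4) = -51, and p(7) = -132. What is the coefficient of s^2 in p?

Write p(s) = as^2 + bs + c. Substituting each data point gives a linear system:
  a + b + c = -6
  16a + 4b + c = -51
  49a + 7b + c = -132
Solving the system yields a = -2, b = -5, c = 1.
So p(s) = -2s² - 5s + 1.
The leading coefficient is -2.

-2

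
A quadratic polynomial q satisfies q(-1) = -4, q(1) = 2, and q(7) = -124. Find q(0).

Using the Lagrange interpolation formula with nodes -1, 1, 7:
  L_0(n) = (n - 1)(n - 7) / 16
  L_1(n) = (n + 1)(n - 7) / -12
  L_2(n) = (n + 1)(n - 1) / 48
Then q(n) = -4·L_0(n) + 2·L_1(n) - 124·L_2(n).
Expanding and collecting terms gives q(n) = -3n^2 + 3n + 2.
Evaluating at n = 0: q(0) = 2.

2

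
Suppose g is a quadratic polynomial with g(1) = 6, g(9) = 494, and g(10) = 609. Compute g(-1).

4

Using the Lagrange interpolation formula with nodes 1, 9, 10:
  L_0(n) = (n - 9)(n - 10) / 72
  L_1(n) = (n - 1)(n - 10) / -8
  L_2(n) = (n - 1)(n - 9) / 9
Then g(n) = 6·L_0(n) + 494·L_1(n) + 609·L_2(n).
Expanding and collecting terms gives g(n) = 6n^2 + n - 1.
Evaluating at n = -1: g(-1) = 4.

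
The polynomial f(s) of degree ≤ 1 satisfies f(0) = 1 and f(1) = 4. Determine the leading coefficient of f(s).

Write f(s) = as + b. Substituting each data point gives a linear system:
  b = 1
  a + b = 4
Solving the system yields a = 3, b = 1.
So f(s) = 3s + 1.
The leading coefficient is 3.

3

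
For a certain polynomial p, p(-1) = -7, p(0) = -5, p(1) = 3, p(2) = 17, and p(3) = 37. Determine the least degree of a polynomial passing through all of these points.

Forward differences of the values at n = -1, 0, 1, 2, 3:
  p  : -7  -5  3  17  37
  Δ  : 2  8  14  20
  Δ^2: 6  6  6
  Δ^3: 0  0
  Δ^4: 0
The second differences are constant (6) and nonzero, while all higher differences vanish, so the minimal degree is 2.

2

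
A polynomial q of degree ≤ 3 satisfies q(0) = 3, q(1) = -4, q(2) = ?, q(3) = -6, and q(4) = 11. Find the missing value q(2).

On equispaced nodes a degree-3 polynomial has vanishing fourth forward difference, so
  q(0) - 4·q(1) + 6·q(2) - 4·q(3) + q(4) = 0.
Substituting the known values and solving for q(2):
  6·q(2) = -54
  q(2) = -9.

-9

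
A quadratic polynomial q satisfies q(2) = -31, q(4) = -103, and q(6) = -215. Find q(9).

Write q(x) = ax^2 + bx + c. Substituting each data point gives a linear system:
  4a + 2b + c = -31
  16a + 4b + c = -103
  36a + 6b + c = -215
Solving the system yields a = -5, b = -6, c = 1.
So q(x) = -5x^2 - 6x + 1.
Then q(9) = -458.

-458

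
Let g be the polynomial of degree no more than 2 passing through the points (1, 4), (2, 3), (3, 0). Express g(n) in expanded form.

g(n) = -n^2 + 2n + 3

Using the Lagrange interpolation formula with nodes 1, 2, 3:
  L_0(n) = (n - 2)(n - 3) / 2
  L_1(n) = (n - 1)(n - 3) / -1
  L_2(n) = (n - 1)(n - 2) / 2
Then g(n) = 4·L_0(n) + 3·L_1(n) + 0·L_2(n).
Expanding and collecting terms gives g(n) = -n^2 + 2n + 3.
Check: g(2) = 3. ✓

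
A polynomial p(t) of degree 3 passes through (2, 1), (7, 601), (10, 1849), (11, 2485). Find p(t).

p(t) = 2t^3 - t^2 - 5t - 1

Using the Lagrange interpolation formula with nodes 2, 7, 10, 11:
  L_0(t) = (t - 7)(t - 10)(t - 11) / -360
  L_1(t) = (t - 2)(t - 10)(t - 11) / 60
  L_2(t) = (t - 2)(t - 7)(t - 11) / -24
  L_3(t) = (t - 2)(t - 7)(t - 10) / 36
Then p(t) = 1·L_0(t) + 601·L_1(t) + 1849·L_2(t) + 2485·L_3(t).
Expanding and collecting terms gives p(t) = 2t^3 - t^2 - 5t - 1.
Check: p(10) = 1849. ✓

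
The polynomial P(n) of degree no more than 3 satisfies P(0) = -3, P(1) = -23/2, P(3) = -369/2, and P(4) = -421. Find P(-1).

Write P(n) = an^3 + bn^2 + cn + d. Substituting each data point gives a linear system:
  d = -3
  a + b + c + d = -23/2
  27a + 9b + 3c + d = -369/2
  64a + 16b + 4c + d = -421
Solving the system yields a = -6, b = -2, c = -1/2, d = -3.
So P(n) = -6n³ - 2n² - (1/2)n - 3.
Then P(-1) = 3/2.

3/2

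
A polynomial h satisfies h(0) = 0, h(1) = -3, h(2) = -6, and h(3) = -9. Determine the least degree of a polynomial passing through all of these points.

Forward differences of the values at u = 0, 1, 2, 3:
  h  : 0  -3  -6  -9
  Δ  : -3  -3  -3
  Δ^2: 0  0
  Δ^3: 0
The first differences are constant (-3) and nonzero, while all higher differences vanish, so the minimal degree is 1.

1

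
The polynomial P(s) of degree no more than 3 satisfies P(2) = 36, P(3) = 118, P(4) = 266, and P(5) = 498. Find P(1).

2

Forward differences of the values at s = 2, 3, 4, 5:
  P  : 36  118  266  498
  Δ  : 82  148  232
  Δ^2: 66  84
  Δ^3: 18
The third differences are constant, confirming degree 3.
Interpolating (Newton forward form) and evaluating at s = 1 gives P(1) = 2.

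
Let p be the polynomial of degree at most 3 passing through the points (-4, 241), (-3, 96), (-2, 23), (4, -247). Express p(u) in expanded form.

Using the Lagrange interpolation formula with nodes -4, -3, -2, 4:
  L_0(u) = (u + 3)(u + 2)(u - 4) / -16
  L_1(u) = (u + 4)(u + 2)(u - 4) / 7
  L_2(u) = (u + 4)(u + 3)(u - 4) / -12
  L_3(u) = (u + 4)(u + 3)(u + 2) / 336
Then p(u) = 241·L_0(u) + 96·L_1(u) + 23·L_2(u) - 247·L_3(u).
Expanding and collecting terms gives p(u) = -4u^3 + 3u - 3.
Check: p(-4) = 241. ✓

p(u) = -4u^3 + 3u - 3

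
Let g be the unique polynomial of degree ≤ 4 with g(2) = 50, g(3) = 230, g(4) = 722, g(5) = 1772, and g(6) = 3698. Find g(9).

18992

Using the Lagrange interpolation formula with nodes 2, 3, 4, 5, 6:
  L_0(t) = (t - 3)(t - 4)(t - 5)(t - 6) / 24
  L_1(t) = (t - 2)(t - 4)(t - 5)(t - 6) / -6
  L_2(t) = (t - 2)(t - 3)(t - 5)(t - 6) / 4
  L_3(t) = (t - 2)(t - 3)(t - 4)(t - 6) / -6
  L_4(t) = (t - 2)(t - 3)(t - 4)(t - 5) / 24
Then g(t) = 50·L_0(t) + 230·L_1(t) + 722·L_2(t) + 1772·L_3(t) + 3698·L_4(t).
Expanding and collecting terms gives g(t) = 3t⁴ - t³ + 4t + 2.
Evaluating at t = 9: g(9) = 18992.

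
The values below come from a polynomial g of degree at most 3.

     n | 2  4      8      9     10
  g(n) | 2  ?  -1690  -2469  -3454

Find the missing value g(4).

The 4 known points determine the degree-3 polynomial uniquely.
Write g(n) = an^3 + bn^2 + cn + d. Substituting each data point gives a linear system:
  8a + 4b + 2c + d = 2
  512a + 64b + 8c + d = -1690
  729a + 81b + 9c + d = -2469
  1000a + 100b + 10c + d = -3454
Solving the system yields a = -4, b = 5, c = 4, d = 6.
So g(n) = -4n³ + 5n² + 4n + 6.
Then g(4) = -154.

-154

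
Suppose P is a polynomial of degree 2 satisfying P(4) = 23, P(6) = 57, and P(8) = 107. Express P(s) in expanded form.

P(s) = 2s^2 - 3s + 3

Using the Lagrange interpolation formula with nodes 4, 6, 8:
  L_0(s) = (s - 6)(s - 8) / 8
  L_1(s) = (s - 4)(s - 8) / -4
  L_2(s) = (s - 4)(s - 6) / 8
Then P(s) = 23·L_0(s) + 57·L_1(s) + 107·L_2(s).
Expanding and collecting terms gives P(s) = 2s^2 - 3s + 3.
Check: P(6) = 57. ✓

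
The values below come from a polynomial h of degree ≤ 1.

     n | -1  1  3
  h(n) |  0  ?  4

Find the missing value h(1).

2

The 2 known points determine the degree-1 polynomial uniquely.
Write h(n) = an + b. Substituting each data point gives a linear system:
  -a + b = 0
  3a + b = 4
Solving the system yields a = 1, b = 1.
So h(n) = n + 1.
Then h(1) = 2.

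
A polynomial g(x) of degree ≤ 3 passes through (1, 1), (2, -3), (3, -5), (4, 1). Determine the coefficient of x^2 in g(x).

-5

Write g(x) = ax^3 + bx^2 + cx + d. Substituting each data point gives a linear system:
  a + b + c + d = 1
  8a + 4b + 2c + d = -3
  27a + 9b + 3c + d = -5
  64a + 16b + 4c + d = 1
Solving the system yields a = 1, b = -5, c = 4, d = 1.
So g(x) = x³ - 5x² + 4x + 1.
The coefficient of x^2 is -5.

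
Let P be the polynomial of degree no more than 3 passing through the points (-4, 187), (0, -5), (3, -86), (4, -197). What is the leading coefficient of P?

-3

Write P(u) = au^3 + bu^2 + cu + d. Substituting each data point gives a linear system:
  -64a + 16b - 4c + d = 187
  d = -5
  27a + 9b + 3c + d = -86
  64a + 16b + 4c + d = -197
Solving the system yields a = -3, b = 0, c = 0, d = -5.
So P(u) = -3u³ - 5.
The leading coefficient is -3.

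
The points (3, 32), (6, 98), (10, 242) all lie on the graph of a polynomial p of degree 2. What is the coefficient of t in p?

Write p(t) = at^2 + bt + c. Substituting each data point gives a linear system:
  9a + 3b + c = 32
  36a + 6b + c = 98
  100a + 10b + c = 242
Solving the system yields a = 2, b = 4, c = 2.
So p(t) = 2t² + 4t + 2.
The coefficient of t is 4.

4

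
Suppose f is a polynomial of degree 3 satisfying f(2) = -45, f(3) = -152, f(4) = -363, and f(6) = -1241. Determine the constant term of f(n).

Write f(n) = an^3 + bn^2 + cn + d. Substituting each data point gives a linear system:
  8a + 4b + 2c + d = -45
  27a + 9b + 3c + d = -152
  64a + 16b + 4c + d = -363
  216a + 36b + 6c + d = -1241
Solving the system yields a = -6, b = 2, c = -3, d = 1.
So f(n) = -6n³ + 2n² - 3n + 1.
The constant term is 1.

1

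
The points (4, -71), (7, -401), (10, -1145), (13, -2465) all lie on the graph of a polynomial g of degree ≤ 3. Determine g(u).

Using the Lagrange interpolation formula with nodes 4, 7, 10, 13:
  L_0(u) = (u - 7)(u - 10)(u - 13) / -162
  L_1(u) = (u - 4)(u - 10)(u - 13) / 54
  L_2(u) = (u - 4)(u - 7)(u - 13) / -54
  L_3(u) = (u - 4)(u - 7)(u - 10) / 162
Then g(u) = -71·L_0(u) - 401·L_1(u) - 1145·L_2(u) - 2465·L_3(u).
Expanding and collecting terms gives g(u) = -u³ - 2u² + 5u + 5.
Check: g(13) = -2465. ✓

g(u) = -u^3 - 2u^2 + 5u + 5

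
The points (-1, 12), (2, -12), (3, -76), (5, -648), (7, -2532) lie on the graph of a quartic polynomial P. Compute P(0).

Using the Lagrange interpolation formula with nodes -1, 2, 3, 5, 7:
  L_0(x) = (x - 2)(x - 3)(x - 5)(x - 7) / 576
  L_1(x) = (x + 1)(x - 3)(x - 5)(x - 7) / -45
  L_2(x) = (x + 1)(x - 2)(x - 5)(x - 7) / 32
  L_3(x) = (x + 1)(x - 2)(x - 3)(x - 7) / -72
  L_4(x) = (x + 1)(x - 2)(x - 3)(x - 5) / 320
Then P(x) = 12·L_0(x) - 12·L_1(x) - 76·L_2(x) - 648·L_3(x) - 2532·L_4(x).
Expanding and collecting terms gives P(x) = -x^4 - x^3 + 5x^2 - 5x + 2.
Evaluating at x = 0: P(0) = 2.

2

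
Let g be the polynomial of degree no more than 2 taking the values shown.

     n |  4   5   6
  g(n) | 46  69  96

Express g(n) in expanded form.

g(n) = 2n^2 + 5n - 6

Using the Lagrange interpolation formula with nodes 4, 5, 6:
  L_0(n) = (n - 5)(n - 6) / 2
  L_1(n) = (n - 4)(n - 6) / -1
  L_2(n) = (n - 4)(n - 5) / 2
Then g(n) = 46·L_0(n) + 69·L_1(n) + 96·L_2(n).
Expanding and collecting terms gives g(n) = 2n² + 5n - 6.
Check: g(4) = 46. ✓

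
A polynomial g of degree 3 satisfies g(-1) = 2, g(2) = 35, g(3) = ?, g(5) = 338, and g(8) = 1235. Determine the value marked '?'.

The 4 known points determine the degree-3 polynomial uniquely.
Write g(n) = an^3 + bn^2 + cn + d. Substituting each data point gives a linear system:
  -a + b - c + d = 2
  8a + 4b + 2c + d = 35
  125a + 25b + 5c + d = 338
  512a + 64b + 8c + d = 1235
Solving the system yields a = 2, b = 3, c = 2, d = 3.
So g(n) = 2n³ + 3n² + 2n + 3.
Then g(3) = 90.

90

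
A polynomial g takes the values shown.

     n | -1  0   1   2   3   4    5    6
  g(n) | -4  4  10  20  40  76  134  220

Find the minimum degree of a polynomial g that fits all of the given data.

3

Forward differences of the values at n = -1, 0, 1, 2, 3, 4, 5, 6:
  g  : -4  4  10  20  40  76  134  220
  Δ  : 8  6  10  20  36  58  86
  Δ^2: -2  4  10  16  22  28
  Δ^3: 6  6  6  6  6
  Δ^4: 0  0  0  0
  Δ^5: 0  0  0
  Δ^6: 0  0
  Δ^7: 0
The third differences are constant (6) and nonzero, while all higher differences vanish, so the minimal degree is 3.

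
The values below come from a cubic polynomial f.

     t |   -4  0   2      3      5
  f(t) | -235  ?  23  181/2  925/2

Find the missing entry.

The 4 known points determine the degree-3 polynomial uniquely.
Write f(t) = at^3 + bt^2 + ct + d. Substituting each data point gives a linear system:
  -64a + 16b - 4c + d = -235
  8a + 4b + 2c + d = 23
  27a + 9b + 3c + d = 181/2
  125a + 25b + 5c + d = 925/2
Solving the system yields a = 4, b = -1/2, c = -6, d = 5.
So f(t) = 4t^3 - (1/2)t^2 - 6t + 5.
Then f(0) = 5.

5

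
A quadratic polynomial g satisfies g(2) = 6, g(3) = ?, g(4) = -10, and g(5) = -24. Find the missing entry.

0

On equispaced nodes a degree-2 polynomial has vanishing third forward difference, so
  - g(2) + 3·g(3) - 3·g(4) + g(5) = 0.
Substituting the known values and solving for g(3):
  3·g(3) = 0
  g(3) = 0.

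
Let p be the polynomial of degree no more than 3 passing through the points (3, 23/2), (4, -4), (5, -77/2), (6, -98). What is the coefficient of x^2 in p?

Write p(x) = ax^3 + bx^2 + cx + d. Substituting each data point gives a linear system:
  27a + 9b + 3c + d = 23/2
  64a + 16b + 4c + d = -4
  125a + 25b + 5c + d = -77/2
  216a + 36b + 6c + d = -98
Solving the system yields a = -1, b = 5/2, c = 4, d = 4.
So p(x) = -x^3 + (5/2)x^2 + 4x + 4.
The coefficient of x^2 is 5/2.

5/2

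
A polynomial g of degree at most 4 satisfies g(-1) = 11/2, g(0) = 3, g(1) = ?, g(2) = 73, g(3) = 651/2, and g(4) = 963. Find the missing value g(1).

The 5 known points determine the degree-4 polynomial uniquely.
Write g(n) = an^4 + bn^3 + cn^2 + dn + e. Substituting each data point gives a linear system:
  a - b + c - d + e = 11/2
  e = 3
  16a + 8b + 4c + 2d + e = 73
  81a + 27b + 9c + 3d + e = 651/2
  256a + 64b + 16c + 4d + e = 963
Solving the system yields a = 3, b = 3, c = 1/2, d = -2, e = 3.
So g(n) = 3n⁴ + 3n³ + (1/2)n² - 2n + 3.
Then g(1) = 15/2.

15/2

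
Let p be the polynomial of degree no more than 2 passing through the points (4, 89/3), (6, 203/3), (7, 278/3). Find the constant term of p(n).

5/3

Write p(n) = an^2 + bn + c. Substituting each data point gives a linear system:
  16a + 4b + c = 89/3
  36a + 6b + c = 203/3
  49a + 7b + c = 278/3
Solving the system yields a = 2, b = -1, c = 5/3.
So p(n) = 2n² - n + 5/3.
The constant term is 5/3.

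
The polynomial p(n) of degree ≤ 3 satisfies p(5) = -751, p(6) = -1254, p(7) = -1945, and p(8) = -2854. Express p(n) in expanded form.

p(n) = -5n^3 - 4n^2 - 4n - 6

Using the Lagrange interpolation formula with nodes 5, 6, 7, 8:
  L_0(n) = (n - 6)(n - 7)(n - 8) / -6
  L_1(n) = (n - 5)(n - 7)(n - 8) / 2
  L_2(n) = (n - 5)(n - 6)(n - 8) / -2
  L_3(n) = (n - 5)(n - 6)(n - 7) / 6
Then p(n) = -751·L_0(n) - 1254·L_1(n) - 1945·L_2(n) - 2854·L_3(n).
Expanding and collecting terms gives p(n) = -5n^3 - 4n^2 - 4n - 6.
Check: p(7) = -1945. ✓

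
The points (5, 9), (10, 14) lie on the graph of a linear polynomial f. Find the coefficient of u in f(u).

Write f(u) = au + b. Substituting each data point gives a linear system:
  5a + b = 9
  10a + b = 14
Solving the system yields a = 1, b = 4.
So f(u) = u + 4.
The leading coefficient is 1.

1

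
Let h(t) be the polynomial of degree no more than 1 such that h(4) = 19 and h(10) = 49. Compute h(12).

Write h(t) = at + b. Substituting each data point gives a linear system:
  4a + b = 19
  10a + b = 49
Solving the system yields a = 5, b = -1.
So h(t) = 5t - 1.
Then h(12) = 59.

59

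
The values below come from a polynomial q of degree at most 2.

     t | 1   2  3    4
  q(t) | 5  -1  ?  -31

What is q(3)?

-13

The 3 known points determine the degree-2 polynomial uniquely.
Write q(t) = at^2 + bt + c. Substituting each data point gives a linear system:
  a + b + c = 5
  4a + 2b + c = -1
  16a + 4b + c = -31
Solving the system yields a = -3, b = 3, c = 5.
So q(t) = -3t^2 + 3t + 5.
Then q(3) = -13.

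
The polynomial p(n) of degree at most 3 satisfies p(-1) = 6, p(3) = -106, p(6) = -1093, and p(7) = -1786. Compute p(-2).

Write p(n) = an^3 + bn^2 + cn + d. Substituting each data point gives a linear system:
  -a + b - c + d = 6
  27a + 9b + 3c + d = -106
  216a + 36b + 6c + d = -1093
  343a + 49b + 7c + d = -1786
Solving the system yields a = -6, b = 5, c = 4, d = -1.
So p(n) = -6n^3 + 5n^2 + 4n - 1.
Then p(-2) = 59.

59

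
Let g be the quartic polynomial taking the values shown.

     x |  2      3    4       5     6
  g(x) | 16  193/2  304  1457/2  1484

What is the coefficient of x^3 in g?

1

Write g(x) = ax^4 + bx^3 + cx^2 + dx + e. Substituting each data point gives a linear system:
  16a + 8b + 4c + 2d + e = 16
  81a + 27b + 9c + 3d + e = 193/2
  256a + 64b + 16c + 4d + e = 304
  625a + 125b + 25c + 5d + e = 1457/2
  1296a + 216b + 36c + 6d + e = 1484
Solving the system yields a = 1, b = 1, c = -1/2, d = -1, e = -4.
So g(x) = x⁴ + x³ - (1/2)x² - x - 4.
The coefficient of x^3 is 1.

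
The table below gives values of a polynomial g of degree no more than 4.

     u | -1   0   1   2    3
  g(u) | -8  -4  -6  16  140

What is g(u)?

g(u) = 2u^4 + u^3 - 5u^2 - 4

Write g(u) = au^4 + bu^3 + cu^2 + du + e. Substituting each data point gives a linear system:
  a - b + c - d + e = -8
  e = -4
  a + b + c + d + e = -6
  16a + 8b + 4c + 2d + e = 16
  81a + 27b + 9c + 3d + e = 140
Solving the system yields a = 2, b = 1, c = -5, d = 0, e = -4.
So g(u) = 2u^4 + u^3 - 5u^2 - 4.
Check: g(0) = -4. ✓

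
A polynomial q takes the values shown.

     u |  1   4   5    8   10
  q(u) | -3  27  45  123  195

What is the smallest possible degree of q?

2

Divided differences on the nodes 1, 4, 5, 8, 10:
  order 0: -3  27  45  123  195
  order 1: 10  18  26  36
  order 2: 2  2  2
  order 3: 0  0
  order 4: 0
The order-2 divided differences are all 2 (nonzero) and every higher order vanishes, so the data lies on a polynomial of degree exactly 2.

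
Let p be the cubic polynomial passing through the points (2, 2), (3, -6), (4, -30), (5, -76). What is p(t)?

Write p(t) = at^3 + bt^2 + ct + d. Substituting each data point gives a linear system:
  8a + 4b + 2c + d = 2
  27a + 9b + 3c + d = -6
  64a + 16b + 4c + d = -30
  125a + 25b + 5c + d = -76
Solving the system yields a = -1, b = 1, c = 6, d = -6.
So p(t) = -t³ + t² + 6t - 6.
Check: p(4) = -30. ✓

p(t) = -t^3 + t^2 + 6t - 6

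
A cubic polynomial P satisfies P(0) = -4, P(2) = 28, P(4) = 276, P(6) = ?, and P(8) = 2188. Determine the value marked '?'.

On equispaced nodes a degree-3 polynomial has vanishing fourth forward difference, so
  P(0) - 4·P(2) + 6·P(4) - 4·P(6) + P(8) = 0.
Substituting the known values and solving for P(6):
  -4·P(6) = -3728
  P(6) = 932.

932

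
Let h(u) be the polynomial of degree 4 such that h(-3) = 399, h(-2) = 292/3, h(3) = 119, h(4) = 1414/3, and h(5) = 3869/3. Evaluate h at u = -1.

Write h(u) = au^4 + bu^3 + cu^2 + du + e. Substituting each data point gives a linear system:
  81a - 27b + 9c - 3d + e = 399
  16a - 8b + 4c - 2d + e = 292/3
  81a + 27b + 9c + 3d + e = 119
  256a + 64b + 16c + 4d + e = 1414/3
  625a + 125b + 25c + 5d + e = 3869/3
Solving the system yields a = 3, b = -5, c = 2, d = -5/3, e = -2.
So h(u) = 3u^4 - 5u^3 + 2u^2 - (5/3)u - 2.
Then h(-1) = 29/3.

29/3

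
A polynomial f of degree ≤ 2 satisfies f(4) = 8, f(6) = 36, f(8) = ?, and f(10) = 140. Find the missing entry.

On equispaced nodes a degree-2 polynomial has vanishing third forward difference, so
  - f(4) + 3·f(6) - 3·f(8) + f(10) = 0.
Substituting the known values and solving for f(8):
  -3·f(8) = -240
  f(8) = 80.

80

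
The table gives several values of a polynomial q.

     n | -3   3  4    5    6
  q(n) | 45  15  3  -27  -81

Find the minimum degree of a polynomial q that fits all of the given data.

Divided differences on the nodes -3, 3, 4, 5, 6:
  order 0: 45  15  3  -27  -81
  order 1: -5  -12  -30  -54
  order 2: -1  -9  -12
  order 3: -1  -1
  order 4: 0
The order-3 divided differences are all -1 (nonzero) and every higher order vanishes, so the data lies on a polynomial of degree exactly 3.

3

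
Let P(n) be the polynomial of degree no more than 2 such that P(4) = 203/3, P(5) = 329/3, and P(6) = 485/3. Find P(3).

Write P(n) = an^2 + bn + c. Substituting each data point gives a linear system:
  16a + 4b + c = 203/3
  25a + 5b + c = 329/3
  36a + 6b + c = 485/3
Solving the system yields a = 5, b = -3, c = -1/3.
So P(n) = 5n^2 - 3n - 1/3.
Then P(3) = 107/3.

107/3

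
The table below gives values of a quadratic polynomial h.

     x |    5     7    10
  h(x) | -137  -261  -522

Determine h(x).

h(x) = -5x^2 - 2x - 2

Using the Lagrange interpolation formula with nodes 5, 7, 10:
  L_0(x) = (x - 7)(x - 10) / 10
  L_1(x) = (x - 5)(x - 10) / -6
  L_2(x) = (x - 5)(x - 7) / 15
Then h(x) = -137·L_0(x) - 261·L_1(x) - 522·L_2(x).
Expanding and collecting terms gives h(x) = -5x^2 - 2x - 2.
Check: h(10) = -522. ✓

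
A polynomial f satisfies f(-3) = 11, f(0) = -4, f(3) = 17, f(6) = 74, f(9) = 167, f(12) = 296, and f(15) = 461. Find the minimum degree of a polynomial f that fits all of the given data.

2

Forward differences of the values at n = -3, 0, 3, 6, 9, 12, 15:
  f  : 11  -4  17  74  167  296  461
  Δ  : -15  21  57  93  129  165
  Δ^2: 36  36  36  36  36
  Δ^3: 0  0  0  0
  Δ^4: 0  0  0
  Δ^5: 0  0
  Δ^6: 0
The second differences are constant (36) and nonzero, while all higher differences vanish, so the minimal degree is 2.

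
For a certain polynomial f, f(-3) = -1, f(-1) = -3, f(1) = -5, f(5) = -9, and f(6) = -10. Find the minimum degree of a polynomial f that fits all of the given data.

1

Divided differences on the nodes -3, -1, 1, 5, 6:
  order 0: -1  -3  -5  -9  -10
  order 1: -1  -1  -1  -1
  order 2: 0  0  0
  order 3: 0  0
  order 4: 0
The order-1 divided differences are all -1 (nonzero) and every higher order vanishes, so the data lies on a polynomial of degree exactly 1.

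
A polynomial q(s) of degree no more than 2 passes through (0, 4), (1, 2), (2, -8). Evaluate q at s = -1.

Using the Lagrange interpolation formula with nodes 0, 1, 2:
  L_0(s) = (s - 1)(s - 2) / 2
  L_1(s) = s(s - 2) / -1
  L_2(s) = s(s - 1) / 2
Then q(s) = 4·L_0(s) + 2·L_1(s) - 8·L_2(s).
Expanding and collecting terms gives q(s) = -4s^2 + 2s + 4.
Evaluating at s = -1: q(-1) = -2.

-2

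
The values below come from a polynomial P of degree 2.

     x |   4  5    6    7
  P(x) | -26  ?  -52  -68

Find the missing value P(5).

On equispaced nodes a degree-2 polynomial has vanishing third forward difference, so
  - P(4) + 3·P(5) - 3·P(6) + P(7) = 0.
Substituting the known values and solving for P(5):
  3·P(5) = -114
  P(5) = -38.

-38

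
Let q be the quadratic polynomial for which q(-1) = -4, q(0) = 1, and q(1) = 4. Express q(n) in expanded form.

q(n) = -n^2 + 4n + 1

Write q(n) = an^2 + bn + c. Substituting each data point gives a linear system:
  a - b + c = -4
  c = 1
  a + b + c = 4
Solving the system yields a = -1, b = 4, c = 1.
So q(n) = -n^2 + 4n + 1.
Check: q(0) = 1. ✓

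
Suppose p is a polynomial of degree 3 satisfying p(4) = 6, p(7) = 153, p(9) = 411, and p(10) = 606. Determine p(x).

p(x) = x^3 - 4x^2 + 6

Write p(x) = ax^3 + bx^2 + cx + d. Substituting each data point gives a linear system:
  64a + 16b + 4c + d = 6
  343a + 49b + 7c + d = 153
  729a + 81b + 9c + d = 411
  1000a + 100b + 10c + d = 606
Solving the system yields a = 1, b = -4, c = 0, d = 6.
So p(x) = x³ - 4x² + 6.
Check: p(4) = 6. ✓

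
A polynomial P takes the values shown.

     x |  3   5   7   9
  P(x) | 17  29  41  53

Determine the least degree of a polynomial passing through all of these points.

1

Forward differences of the values at x = 3, 5, 7, 9:
  P  : 17  29  41  53
  Δ  : 12  12  12
  Δ^2: 0  0
  Δ^3: 0
The first differences are constant (12) and nonzero, while all higher differences vanish, so the minimal degree is 1.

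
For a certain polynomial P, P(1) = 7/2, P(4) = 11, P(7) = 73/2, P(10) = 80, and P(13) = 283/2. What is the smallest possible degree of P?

Forward differences of the values at t = 1, 4, 7, 10, 13:
  P  : 7/2  11  73/2  80  283/2
  Δ  : 15/2  51/2  87/2  123/2
  Δ^2: 18  18  18
  Δ^3: 0  0
  Δ^4: 0
The second differences are constant (18) and nonzero, while all higher differences vanish, so the minimal degree is 2.

2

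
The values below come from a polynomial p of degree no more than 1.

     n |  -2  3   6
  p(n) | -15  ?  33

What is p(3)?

The 2 known points determine the degree-1 polynomial uniquely.
Write p(n) = an + b. Substituting each data point gives a linear system:
  -2a + b = -15
  6a + b = 33
Solving the system yields a = 6, b = -3.
So p(n) = 6n - 3.
Then p(3) = 15.

15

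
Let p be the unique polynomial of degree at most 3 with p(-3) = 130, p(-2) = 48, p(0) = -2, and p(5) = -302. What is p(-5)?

Write p(x) = ax^3 + bx^2 + cx + d. Substituting each data point gives a linear system:
  -27a + 9b - 3c + d = 130
  -8a + 4b - 2c + d = 48
  d = -2
  125a + 25b + 5c + d = -302
Solving the system yields a = -3, b = 4, c = -5, d = -2.
So p(x) = -3x^3 + 4x^2 - 5x - 2.
Then p(-5) = 498.

498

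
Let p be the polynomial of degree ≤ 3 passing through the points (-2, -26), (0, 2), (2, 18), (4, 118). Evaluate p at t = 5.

459/2

Using the Lagrange interpolation formula with nodes -2, 0, 2, 4:
  L_0(t) = t(t - 2)(t - 4) / -48
  L_1(t) = (t + 2)(t - 2)(t - 4) / 16
  L_2(t) = (t + 2)t(t - 4) / -16
  L_3(t) = (t + 2)t(t - 2) / 48
Then p(t) = -26·L_0(t) + 2·L_1(t) + 18·L_2(t) + 118·L_3(t).
Expanding and collecting terms gives p(t) = 2t^3 - (3/2)t^2 + 3t + 2.
Evaluating at t = 5: p(5) = 459/2.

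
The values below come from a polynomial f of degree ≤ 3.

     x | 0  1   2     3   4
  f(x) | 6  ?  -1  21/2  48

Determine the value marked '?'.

3/2

On equispaced nodes a degree-3 polynomial has vanishing fourth forward difference, so
  f(0) - 4·f(1) + 6·f(2) - 4·f(3) + f(4) = 0.
Substituting the known values and solving for f(1):
  -4·f(1) = -6
  f(1) = 3/2.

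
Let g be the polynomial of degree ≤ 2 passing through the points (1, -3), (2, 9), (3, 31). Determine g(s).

Write g(s) = as^2 + bs + c. Substituting each data point gives a linear system:
  a + b + c = -3
  4a + 2b + c = 9
  9a + 3b + c = 31
Solving the system yields a = 5, b = -3, c = -5.
So g(s) = 5s^2 - 3s - 5.
Check: g(3) = 31. ✓

g(s) = 5s^2 - 3s - 5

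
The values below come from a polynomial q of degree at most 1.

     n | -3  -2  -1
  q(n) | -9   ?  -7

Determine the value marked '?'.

-8

On equispaced nodes a degree-1 polynomial has vanishing second forward difference, so
  q(-3) - 2·q(-2) + q(-1) = 0.
Substituting the known values and solving for q(-2):
  -2·q(-2) = 16
  q(-2) = -8.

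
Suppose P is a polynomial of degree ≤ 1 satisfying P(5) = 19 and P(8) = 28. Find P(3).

Write P(t) = at + b. Substituting each data point gives a linear system:
  5a + b = 19
  8a + b = 28
Solving the system yields a = 3, b = 4.
So P(t) = 3t + 4.
Then P(3) = 13.

13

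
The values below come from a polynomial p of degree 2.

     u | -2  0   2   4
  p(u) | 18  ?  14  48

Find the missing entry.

On equispaced nodes a degree-2 polynomial has vanishing third forward difference, so
  - p(-2) + 3·p(0) - 3·p(2) + p(4) = 0.
Substituting the known values and solving for p(0):
  3·p(0) = 12
  p(0) = 4.

4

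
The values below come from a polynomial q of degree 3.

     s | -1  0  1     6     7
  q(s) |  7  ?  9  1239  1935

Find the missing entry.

The 4 known points determine the degree-3 polynomial uniquely.
Write q(s) = as^3 + bs^2 + cs + d. Substituting each data point gives a linear system:
  -a + b - c + d = 7
  a + b + c + d = 9
  216a + 36b + 6c + d = 1239
  343a + 49b + 7c + d = 1935
Solving the system yields a = 5, b = 5, c = -4, d = 3.
So q(s) = 5s^3 + 5s^2 - 4s + 3.
Then q(0) = 3.

3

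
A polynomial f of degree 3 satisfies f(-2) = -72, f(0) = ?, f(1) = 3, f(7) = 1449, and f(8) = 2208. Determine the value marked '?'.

The 4 known points determine the degree-3 polynomial uniquely.
Write f(s) = as^3 + bs^2 + cs + d. Substituting each data point gives a linear system:
  -8a + 4b - 2c + d = -72
  a + b + c + d = 3
  343a + 49b + 7c + d = 1449
  512a + 64b + 8c + d = 2208
Solving the system yields a = 5, b = -6, c = 4, d = 0.
So f(s) = 5s^3 - 6s^2 + 4s.
Then f(0) = 0.

0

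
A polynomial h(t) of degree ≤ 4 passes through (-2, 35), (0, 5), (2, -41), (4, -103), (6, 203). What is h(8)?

1645

Write h(t) = at^4 + bt^3 + ct^2 + dt + e. Substituting each data point gives a linear system:
  16a - 8b + 4c - 2d + e = 35
  e = 5
  16a + 8b + 4c + 2d + e = -41
  256a + 64b + 16c + 4d + e = -103
  1296a + 216b + 36c + 6d + e = 203
Solving the system yields a = 1, b = -4, c = -6, d = -3, e = 5.
So h(t) = t^4 - 4t^3 - 6t^2 - 3t + 5.
Then h(8) = 1645.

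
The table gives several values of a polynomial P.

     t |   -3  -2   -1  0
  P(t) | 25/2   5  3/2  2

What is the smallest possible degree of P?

2

Forward differences of the values at t = -3, -2, -1, 0:
  P  : 25/2  5  3/2  2
  Δ  : -15/2  -7/2  1/2
  Δ^2: 4  4
  Δ^3: 0
The second differences are constant (4) and nonzero, while all higher differences vanish, so the minimal degree is 2.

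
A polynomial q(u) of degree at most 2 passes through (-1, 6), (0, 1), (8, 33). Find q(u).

Using the Lagrange interpolation formula with nodes -1, 0, 8:
  L_0(u) = u(u - 8) / 9
  L_1(u) = (u + 1)(u - 8) / -8
  L_2(u) = (u + 1)u / 72
Then q(u) = 6·L_0(u) + 1·L_1(u) + 33·L_2(u).
Expanding and collecting terms gives q(u) = u² - 4u + 1.
Check: q(-1) = 6. ✓

q(u) = u^2 - 4u + 1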